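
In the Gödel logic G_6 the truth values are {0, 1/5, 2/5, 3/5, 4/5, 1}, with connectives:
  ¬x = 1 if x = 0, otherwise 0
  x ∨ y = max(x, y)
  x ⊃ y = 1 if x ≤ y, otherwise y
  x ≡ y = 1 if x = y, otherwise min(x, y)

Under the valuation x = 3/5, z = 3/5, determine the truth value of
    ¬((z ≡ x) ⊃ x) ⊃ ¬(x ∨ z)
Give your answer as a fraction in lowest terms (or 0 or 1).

z ≡ x = 3/5 ≡ 3/5 = 1
(z ≡ x) ⊃ x = 1 ⊃ 3/5 = 3/5
¬((z ≡ x) ⊃ x) = ¬3/5 = 0
x ∨ z = 3/5 ∨ 3/5 = 3/5
¬(x ∨ z) = ¬3/5 = 0
¬((z ≡ x) ⊃ x) ⊃ ¬(x ∨ z) = 0 ⊃ 0 = 1

1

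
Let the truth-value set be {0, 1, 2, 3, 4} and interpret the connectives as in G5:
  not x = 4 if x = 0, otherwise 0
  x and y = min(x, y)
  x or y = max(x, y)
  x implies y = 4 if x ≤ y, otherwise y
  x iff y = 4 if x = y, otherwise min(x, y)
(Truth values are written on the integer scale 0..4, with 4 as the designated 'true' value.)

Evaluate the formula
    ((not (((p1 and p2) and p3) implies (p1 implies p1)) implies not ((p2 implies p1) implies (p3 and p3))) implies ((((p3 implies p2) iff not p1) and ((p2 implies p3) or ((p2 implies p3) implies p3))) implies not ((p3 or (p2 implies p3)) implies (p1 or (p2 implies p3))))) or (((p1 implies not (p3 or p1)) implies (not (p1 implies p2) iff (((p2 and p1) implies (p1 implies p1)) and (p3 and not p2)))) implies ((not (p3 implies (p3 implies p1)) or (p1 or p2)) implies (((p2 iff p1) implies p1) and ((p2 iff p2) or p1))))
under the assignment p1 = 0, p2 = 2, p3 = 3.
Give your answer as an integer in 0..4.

4

p1 and p2 = 0 and 2 = 0
(p1 and p2) and p3 = 0 and 3 = 0
p1 implies p1 = 0 implies 0 = 4
((p1 and p2) and p3) implies (p1 implies p1) = 0 implies 4 = 4
not (((p1 and p2) and p3) implies (p1 implies p1)) = not 4 = 0
p2 implies p1 = 2 implies 0 = 0
p3 and p3 = 3 and 3 = 3
(p2 implies p1) implies (p3 and p3) = 0 implies 3 = 4
not ((p2 implies p1) implies (p3 and p3)) = not 4 = 0
not (((p1 and p2) and p3) implies (p1 implies p1)) implies not ((p2 implies p1) implies (p3 and p3)) = 0 implies 0 = 4
p3 implies p2 = 3 implies 2 = 2
not p1 = not 0 = 4
(p3 implies p2) iff not p1 = 2 iff 4 = 2
p2 implies p3 = 2 implies 3 = 4
p2 implies p3 = 2 implies 3 = 4
(p2 implies p3) implies p3 = 4 implies 3 = 3
(p2 implies p3) or ((p2 implies p3) implies p3) = 4 or 3 = 4
((p3 implies p2) iff not p1) and ((p2 implies p3) or ((p2 implies p3) implies p3)) = 2 and 4 = 2
p2 implies p3 = 2 implies 3 = 4
p3 or (p2 implies p3) = 3 or 4 = 4
p2 implies p3 = 2 implies 3 = 4
p1 or (p2 implies p3) = 0 or 4 = 4
(p3 or (p2 implies p3)) implies (p1 or (p2 implies p3)) = 4 implies 4 = 4
not ((p3 or (p2 implies p3)) implies (p1 or (p2 implies p3))) = not 4 = 0
(((p3 implies p2) iff not p1) and ((p2 implies p3) or ((p2 implies p3) implies p3))) implies not ((p3 or (p2 implies p3)) implies (p1 or (p2 implies p3))) = 2 implies 0 = 0
(not (((p1 and p2) and p3) implies (p1 implies p1)) implies not ((p2 implies p1) implies (p3 and p3))) implies ((((p3 implies p2) iff not p1) and ((p2 implies p3) or ((p2 implies p3) implies p3))) implies not ((p3 or (p2 implies p3)) implies (p1 or (p2 implies p3)))) = 4 implies 0 = 0
p3 or p1 = 3 or 0 = 3
not (p3 or p1) = not 3 = 0
p1 implies not (p3 or p1) = 0 implies 0 = 4
p1 implies p2 = 0 implies 2 = 4
not (p1 implies p2) = not 4 = 0
p2 and p1 = 2 and 0 = 0
p1 implies p1 = 0 implies 0 = 4
(p2 and p1) implies (p1 implies p1) = 0 implies 4 = 4
not p2 = not 2 = 0
p3 and not p2 = 3 and 0 = 0
((p2 and p1) implies (p1 implies p1)) and (p3 and not p2) = 4 and 0 = 0
not (p1 implies p2) iff (((p2 and p1) implies (p1 implies p1)) and (p3 and not p2)) = 0 iff 0 = 4
(p1 implies not (p3 or p1)) implies (not (p1 implies p2) iff (((p2 and p1) implies (p1 implies p1)) and (p3 and not p2))) = 4 implies 4 = 4
p3 implies p1 = 3 implies 0 = 0
p3 implies (p3 implies p1) = 3 implies 0 = 0
not (p3 implies (p3 implies p1)) = not 0 = 4
p1 or p2 = 0 or 2 = 2
not (p3 implies (p3 implies p1)) or (p1 or p2) = 4 or 2 = 4
p2 iff p1 = 2 iff 0 = 0
(p2 iff p1) implies p1 = 0 implies 0 = 4
p2 iff p2 = 2 iff 2 = 4
(p2 iff p2) or p1 = 4 or 0 = 4
((p2 iff p1) implies p1) and ((p2 iff p2) or p1) = 4 and 4 = 4
(not (p3 implies (p3 implies p1)) or (p1 or p2)) implies (((p2 iff p1) implies p1) and ((p2 iff p2) or p1)) = 4 implies 4 = 4
((p1 implies not (p3 or p1)) implies (not (p1 implies p2) iff (((p2 and p1) implies (p1 implies p1)) and (p3 and not p2)))) implies ((not (p3 implies (p3 implies p1)) or (p1 or p2)) implies (((p2 iff p1) implies p1) and ((p2 iff p2) or p1))) = 4 implies 4 = 4
((not (((p1 and p2) and p3) implies (p1 implies p1)) implies not ((p2 implies p1) implies (p3 and p3))) implies ((((p3 implies p2) iff not p1) and ((p2 implies p3) or ((p2 implies p3) implies p3))) implies not ((p3 or (p2 implies p3)) implies (p1 or (p2 implies p3))))) or (((p1 implies not (p3 or p1)) implies (not (p1 implies p2) iff (((p2 and p1) implies (p1 implies p1)) and (p3 and not p2)))) implies ((not (p3 implies (p3 implies p1)) or (p1 or p2)) implies (((p2 iff p1) implies p1) and ((p2 iff p2) or p1)))) = 0 or 4 = 4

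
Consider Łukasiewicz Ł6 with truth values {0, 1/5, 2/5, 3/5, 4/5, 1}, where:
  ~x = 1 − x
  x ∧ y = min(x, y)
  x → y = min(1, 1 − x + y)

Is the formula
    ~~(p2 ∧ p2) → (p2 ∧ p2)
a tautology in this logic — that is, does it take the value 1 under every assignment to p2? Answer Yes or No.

Yes

p2 = 0 ↦ 1
p2 = 1/5 ↦ 1
p2 = 2/5 ↦ 1
p2 = 3/5 ↦ 1
p2 = 4/5 ↦ 1
p2 = 1 ↦ 1
Every assignment gives a value ≥ 1.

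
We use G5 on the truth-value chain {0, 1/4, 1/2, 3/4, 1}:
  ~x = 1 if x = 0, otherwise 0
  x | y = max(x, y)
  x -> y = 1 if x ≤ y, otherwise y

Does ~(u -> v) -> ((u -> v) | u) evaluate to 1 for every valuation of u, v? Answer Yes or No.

No

Counterexample: take u = 1/4, v = 0.
u -> v = 1/4 -> 0 = 0
~(u -> v) = ~0 = 1
(u -> v) | u = 0 | 1/4 = 1/4
~(u -> v) -> ((u -> v) | u) = 1 -> 1/4 = 1/4
This gives 1/4 ≠ 1.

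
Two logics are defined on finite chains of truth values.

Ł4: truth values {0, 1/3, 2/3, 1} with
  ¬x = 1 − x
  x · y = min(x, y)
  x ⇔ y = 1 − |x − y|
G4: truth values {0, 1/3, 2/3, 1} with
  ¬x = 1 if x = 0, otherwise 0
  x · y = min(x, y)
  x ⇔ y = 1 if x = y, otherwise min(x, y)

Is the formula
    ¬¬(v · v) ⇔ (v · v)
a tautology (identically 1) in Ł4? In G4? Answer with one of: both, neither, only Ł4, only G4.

only Ł4

In Ł4: every assignment gives 1 — tautology.
In G4: at v = 1/3 the value is 1/3 — not a tautology.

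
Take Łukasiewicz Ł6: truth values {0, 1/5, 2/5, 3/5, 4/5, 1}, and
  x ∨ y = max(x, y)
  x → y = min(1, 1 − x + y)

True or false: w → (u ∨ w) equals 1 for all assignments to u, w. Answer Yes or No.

Yes

At u = 2/5, w = 3/5, for instance:
u ∨ w = 2/5 ∨ 3/5 = 3/5
w → (u ∨ w) = 3/5 → 3/5 = 1
and checking the remaining 35 assignments likewise gives ≥ 1 in every case.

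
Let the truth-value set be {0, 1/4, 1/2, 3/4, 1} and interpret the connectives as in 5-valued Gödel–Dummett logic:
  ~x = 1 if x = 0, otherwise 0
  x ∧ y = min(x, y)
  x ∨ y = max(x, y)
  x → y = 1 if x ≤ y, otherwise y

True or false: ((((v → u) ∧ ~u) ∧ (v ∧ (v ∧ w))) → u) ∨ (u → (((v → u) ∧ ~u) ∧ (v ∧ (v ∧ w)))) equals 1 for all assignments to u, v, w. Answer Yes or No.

At u = 1/4, v = 3/4, w = 1/4, for instance:
v → u = 3/4 → 1/4 = 1/4
~u = ~1/4 = 0
(v → u) ∧ ~u = 1/4 ∧ 0 = 0
v ∧ w = 3/4 ∧ 1/4 = 1/4
v ∧ (v ∧ w) = 3/4 ∧ 1/4 = 1/4
((v → u) ∧ ~u) ∧ (v ∧ (v ∧ w)) = 0 ∧ 1/4 = 0
(((v → u) ∧ ~u) ∧ (v ∧ (v ∧ w))) → u = 0 → 1/4 = 1
u → (((v → u) ∧ ~u) ∧ (v ∧ (v ∧ w))) = 1/4 → 0 = 0
((((v → u) ∧ ~u) ∧ (v ∧ (v ∧ w))) → u) ∨ (u → (((v → u) ∧ ~u) ∧ (v ∧ (v ∧ w)))) = 1 ∨ 0 = 1
and checking the remaining 124 assignments likewise gives ≥ 1 in every case.

Yes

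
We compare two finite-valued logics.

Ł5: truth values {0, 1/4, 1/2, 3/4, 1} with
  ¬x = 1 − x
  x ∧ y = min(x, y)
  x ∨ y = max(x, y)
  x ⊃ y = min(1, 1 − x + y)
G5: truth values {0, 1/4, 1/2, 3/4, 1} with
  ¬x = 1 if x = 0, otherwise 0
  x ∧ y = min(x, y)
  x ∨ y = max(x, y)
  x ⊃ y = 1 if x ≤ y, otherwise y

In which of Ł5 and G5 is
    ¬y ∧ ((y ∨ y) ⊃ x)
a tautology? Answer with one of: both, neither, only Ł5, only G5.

neither

In Ł5: at x = 0, y = 1/4 the value is 3/4 — not a tautology.
In G5: at x = 0, y = 1/4 the value is 0 — not a tautology.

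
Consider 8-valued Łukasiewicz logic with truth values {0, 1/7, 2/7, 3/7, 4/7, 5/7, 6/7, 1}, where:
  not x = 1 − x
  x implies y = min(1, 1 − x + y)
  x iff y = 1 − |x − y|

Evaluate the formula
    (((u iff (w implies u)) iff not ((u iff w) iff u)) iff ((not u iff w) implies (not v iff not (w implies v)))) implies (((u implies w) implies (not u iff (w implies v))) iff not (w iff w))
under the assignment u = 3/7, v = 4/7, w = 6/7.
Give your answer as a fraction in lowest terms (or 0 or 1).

w implies u = 6/7 implies 3/7 = 4/7
u iff (w implies u) = 3/7 iff 4/7 = 6/7
u iff w = 3/7 iff 6/7 = 4/7
(u iff w) iff u = 4/7 iff 3/7 = 6/7
not ((u iff w) iff u) = not 6/7 = 1/7
(u iff (w implies u)) iff not ((u iff w) iff u) = 6/7 iff 1/7 = 2/7
not u = not 3/7 = 4/7
not u iff w = 4/7 iff 6/7 = 5/7
not v = not 4/7 = 3/7
w implies v = 6/7 implies 4/7 = 5/7
not (w implies v) = not 5/7 = 2/7
not v iff not (w implies v) = 3/7 iff 2/7 = 6/7
(not u iff w) implies (not v iff not (w implies v)) = 5/7 implies 6/7 = 1
((u iff (w implies u)) iff not ((u iff w) iff u)) iff ((not u iff w) implies (not v iff not (w implies v))) = 2/7 iff 1 = 2/7
u implies w = 3/7 implies 6/7 = 1
not u = not 3/7 = 4/7
w implies v = 6/7 implies 4/7 = 5/7
not u iff (w implies v) = 4/7 iff 5/7 = 6/7
(u implies w) implies (not u iff (w implies v)) = 1 implies 6/7 = 6/7
w iff w = 6/7 iff 6/7 = 1
not (w iff w) = not 1 = 0
((u implies w) implies (not u iff (w implies v))) iff not (w iff w) = 6/7 iff 0 = 1/7
(((u iff (w implies u)) iff not ((u iff w) iff u)) iff ((not u iff w) implies (not v iff not (w implies v)))) implies (((u implies w) implies (not u iff (w implies v))) iff not (w iff w)) = 2/7 implies 1/7 = 6/7

6/7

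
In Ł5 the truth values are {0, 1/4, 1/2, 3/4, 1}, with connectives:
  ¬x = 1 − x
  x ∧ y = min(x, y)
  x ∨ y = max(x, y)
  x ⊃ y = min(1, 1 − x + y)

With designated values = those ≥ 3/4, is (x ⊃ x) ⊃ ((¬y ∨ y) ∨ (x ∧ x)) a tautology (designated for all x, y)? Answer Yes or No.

Counterexample: take x = 0, y = 1/2.
x ⊃ x = 0 ⊃ 0 = 1
¬y = ¬1/2 = 1/2
¬y ∨ y = 1/2 ∨ 1/2 = 1/2
x ∧ x = 0 ∧ 0 = 0
(¬y ∨ y) ∨ (x ∧ x) = 1/2 ∨ 0 = 1/2
(x ⊃ x) ⊃ ((¬y ∨ y) ∨ (x ∧ x)) = 1 ⊃ 1/2 = 1/2
This gives 1/2, which is below 3/4.

No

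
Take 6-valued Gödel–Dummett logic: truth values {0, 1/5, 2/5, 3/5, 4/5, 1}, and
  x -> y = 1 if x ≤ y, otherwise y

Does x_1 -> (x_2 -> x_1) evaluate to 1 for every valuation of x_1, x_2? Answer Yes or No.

At x_1 = 3/5, x_2 = 1/5, for instance:
x_2 -> x_1 = 1/5 -> 3/5 = 1
x_1 -> (x_2 -> x_1) = 3/5 -> 1 = 1
and checking the remaining 35 assignments likewise gives ≥ 1 in every case.

Yes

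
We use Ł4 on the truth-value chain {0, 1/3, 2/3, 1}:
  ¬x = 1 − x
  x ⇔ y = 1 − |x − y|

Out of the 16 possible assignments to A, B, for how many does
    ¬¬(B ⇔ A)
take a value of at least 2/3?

A = 0, B = 0 ↦ 1  ≥
A = 0, B = 1/3 ↦ 2/3  ≥
A = 0, B = 2/3 ↦ 1/3  <
A = 0, B = 1 ↦ 0  <
A = 1/3, B = 0 ↦ 2/3  ≥
A = 1/3, B = 1/3 ↦ 1  ≥
A = 1/3, B = 2/3 ↦ 2/3  ≥
A = 1/3, B = 1 ↦ 1/3  <
A = 2/3, B = 0 ↦ 1/3  <
A = 2/3, B = 1/3 ↦ 2/3  ≥
A = 2/3, B = 2/3 ↦ 1  ≥
A = 2/3, B = 1 ↦ 2/3  ≥
A = 1, B = 0 ↦ 0  <
A = 1, B = 1/3 ↦ 1/3  <
A = 1, B = 2/3 ↦ 2/3  ≥
A = 1, B = 1 ↦ 1  ≥
So 10 of the 16 assignments meet the threshold.

10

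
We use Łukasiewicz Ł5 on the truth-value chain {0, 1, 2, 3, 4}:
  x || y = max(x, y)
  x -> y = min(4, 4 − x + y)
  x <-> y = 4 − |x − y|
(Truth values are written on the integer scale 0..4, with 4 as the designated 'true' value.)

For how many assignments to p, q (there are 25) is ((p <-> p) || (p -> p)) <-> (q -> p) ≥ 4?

value 4: 15 assignments (counts)
value 3: 4 assignments
value 2: 3 assignments
value 1: 2 assignments
value 0: 1 assignment
So 15 of the 25 assignments meet the threshold.

15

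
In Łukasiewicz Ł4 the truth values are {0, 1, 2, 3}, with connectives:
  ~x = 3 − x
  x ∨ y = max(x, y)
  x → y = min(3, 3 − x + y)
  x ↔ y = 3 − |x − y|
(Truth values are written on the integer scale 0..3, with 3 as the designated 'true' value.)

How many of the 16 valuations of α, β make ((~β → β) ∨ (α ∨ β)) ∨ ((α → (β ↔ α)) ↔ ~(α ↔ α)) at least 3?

10

α = 0, β = 0 ↦ 0  <
α = 0, β = 1 ↦ 2  <
α = 0, β = 2 ↦ 3  ≥
α = 0, β = 3 ↦ 3  ≥
α = 1, β = 0 ↦ 1  <
α = 1, β = 1 ↦ 2  <
α = 1, β = 2 ↦ 3  ≥
α = 1, β = 3 ↦ 3  ≥
α = 2, β = 0 ↦ 2  <
α = 2, β = 1 ↦ 2  <
α = 2, β = 2 ↦ 3  ≥
α = 2, β = 3 ↦ 3  ≥
α = 3, β = 0 ↦ 3  ≥
α = 3, β = 1 ↦ 3  ≥
α = 3, β = 2 ↦ 3  ≥
α = 3, β = 3 ↦ 3  ≥
So 10 of the 16 assignments meet the threshold.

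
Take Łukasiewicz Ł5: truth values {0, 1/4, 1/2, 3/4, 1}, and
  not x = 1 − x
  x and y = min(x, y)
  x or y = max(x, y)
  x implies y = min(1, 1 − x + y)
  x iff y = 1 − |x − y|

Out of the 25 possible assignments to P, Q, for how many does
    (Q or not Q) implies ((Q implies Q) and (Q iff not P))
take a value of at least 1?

13

value 1: 13 assignments (counts)
value 3/4: 4 assignments
value 1/2: 4 assignments
value 1/4: 2 assignments
value 0: 2 assignments
So 13 of the 25 assignments meet the threshold.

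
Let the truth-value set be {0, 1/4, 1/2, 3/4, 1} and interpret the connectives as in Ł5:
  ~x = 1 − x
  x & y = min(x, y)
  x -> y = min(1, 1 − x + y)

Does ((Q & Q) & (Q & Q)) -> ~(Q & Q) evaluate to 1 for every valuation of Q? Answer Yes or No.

Counterexample: take Q = 3/4.
Q & Q = 3/4 & 3/4 = 3/4
Q & Q = 3/4 & 3/4 = 3/4
(Q & Q) & (Q & Q) = 3/4 & 3/4 = 3/4
~(Q & Q) = ~3/4 = 1/4
((Q & Q) & (Q & Q)) -> ~(Q & Q) = 3/4 -> 1/4 = 1/2
This gives 1/2 ≠ 1.

No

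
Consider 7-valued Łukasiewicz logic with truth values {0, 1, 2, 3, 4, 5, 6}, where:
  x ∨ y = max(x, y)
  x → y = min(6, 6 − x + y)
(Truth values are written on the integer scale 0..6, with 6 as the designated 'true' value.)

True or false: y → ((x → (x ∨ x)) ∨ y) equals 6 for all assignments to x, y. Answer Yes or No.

At x = 2, y = 4, for instance:
x ∨ x = 2 ∨ 2 = 2
x → (x ∨ x) = 2 → 2 = 6
(x → (x ∨ x)) ∨ y = 6 ∨ 4 = 6
y → ((x → (x ∨ x)) ∨ y) = 4 → 6 = 6
and checking the remaining 48 assignments likewise gives ≥ 6 in every case.

Yes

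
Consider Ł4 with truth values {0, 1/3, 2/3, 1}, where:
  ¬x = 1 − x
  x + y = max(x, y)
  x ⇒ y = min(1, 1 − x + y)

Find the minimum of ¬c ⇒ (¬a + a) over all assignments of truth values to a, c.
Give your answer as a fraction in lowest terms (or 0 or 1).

Take a = 1/3, c = 0:
¬c = ¬0 = 1
¬a = ¬1/3 = 2/3
¬a + a = 2/3 + 1/3 = 2/3
¬c ⇒ (¬a + a) = 1 ⇒ 2/3 = 2/3
No assignment yields a value below 2/3, so this is the minimum.

2/3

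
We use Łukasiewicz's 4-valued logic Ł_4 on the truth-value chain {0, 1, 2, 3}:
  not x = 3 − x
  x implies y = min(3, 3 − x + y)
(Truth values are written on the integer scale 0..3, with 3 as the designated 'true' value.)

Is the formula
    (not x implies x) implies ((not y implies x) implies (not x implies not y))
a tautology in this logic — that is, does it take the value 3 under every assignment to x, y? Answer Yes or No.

No

Counterexample: take x = 1, y = 3.
not x = not 1 = 2
not x implies x = 2 implies 1 = 2
not y = not 3 = 0
not y implies x = 0 implies 1 = 3
not x = not 1 = 2
not y = not 3 = 0
not x implies not y = 2 implies 0 = 1
(not y implies x) implies (not x implies not y) = 3 implies 1 = 1
(not x implies x) implies ((not y implies x) implies (not x implies not y)) = 2 implies 1 = 2
This gives 2 ≠ 3.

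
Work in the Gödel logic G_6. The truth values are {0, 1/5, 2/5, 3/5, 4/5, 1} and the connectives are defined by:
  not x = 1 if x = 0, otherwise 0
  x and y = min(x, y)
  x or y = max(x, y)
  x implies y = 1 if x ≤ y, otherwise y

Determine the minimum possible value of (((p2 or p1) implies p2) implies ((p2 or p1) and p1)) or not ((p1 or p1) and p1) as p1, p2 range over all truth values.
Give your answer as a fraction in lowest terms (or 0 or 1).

1/5

Take p1 = 1/5, p2 = 1/5:
p2 or p1 = 1/5 or 1/5 = 1/5
(p2 or p1) implies p2 = 1/5 implies 1/5 = 1
p2 or p1 = 1/5 or 1/5 = 1/5
(p2 or p1) and p1 = 1/5 and 1/5 = 1/5
((p2 or p1) implies p2) implies ((p2 or p1) and p1) = 1 implies 1/5 = 1/5
p1 or p1 = 1/5 or 1/5 = 1/5
(p1 or p1) and p1 = 1/5 and 1/5 = 1/5
not ((p1 or p1) and p1) = not 1/5 = 0
(((p2 or p1) implies p2) implies ((p2 or p1) and p1)) or not ((p1 or p1) and p1) = 1/5 or 0 = 1/5
No assignment yields a value below 1/5, so this is the minimum.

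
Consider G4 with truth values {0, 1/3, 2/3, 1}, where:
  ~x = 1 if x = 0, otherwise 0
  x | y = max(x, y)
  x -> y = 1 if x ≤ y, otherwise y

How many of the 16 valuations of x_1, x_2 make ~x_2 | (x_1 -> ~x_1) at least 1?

7

x_1 = 0, x_2 = 0 ↦ 1  ≥
x_1 = 0, x_2 = 1/3 ↦ 1  ≥
x_1 = 0, x_2 = 2/3 ↦ 1  ≥
x_1 = 0, x_2 = 1 ↦ 1  ≥
x_1 = 1/3, x_2 = 0 ↦ 1  ≥
x_1 = 1/3, x_2 = 1/3 ↦ 0  <
x_1 = 1/3, x_2 = 2/3 ↦ 0  <
x_1 = 1/3, x_2 = 1 ↦ 0  <
x_1 = 2/3, x_2 = 0 ↦ 1  ≥
x_1 = 2/3, x_2 = 1/3 ↦ 0  <
x_1 = 2/3, x_2 = 2/3 ↦ 0  <
x_1 = 2/3, x_2 = 1 ↦ 0  <
x_1 = 1, x_2 = 0 ↦ 1  ≥
x_1 = 1, x_2 = 1/3 ↦ 0  <
x_1 = 1, x_2 = 2/3 ↦ 0  <
x_1 = 1, x_2 = 1 ↦ 0  <
So 7 of the 16 assignments meet the threshold.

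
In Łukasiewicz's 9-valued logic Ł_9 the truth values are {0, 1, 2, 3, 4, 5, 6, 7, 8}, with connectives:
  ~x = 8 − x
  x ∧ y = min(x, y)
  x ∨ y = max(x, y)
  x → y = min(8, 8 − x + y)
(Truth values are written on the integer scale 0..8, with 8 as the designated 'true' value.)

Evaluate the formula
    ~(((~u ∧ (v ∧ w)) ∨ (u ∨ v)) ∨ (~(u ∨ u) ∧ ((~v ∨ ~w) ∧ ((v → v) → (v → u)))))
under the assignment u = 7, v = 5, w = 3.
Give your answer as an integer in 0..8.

~u = ~7 = 1
v ∧ w = 5 ∧ 3 = 3
~u ∧ (v ∧ w) = 1 ∧ 3 = 1
u ∨ v = 7 ∨ 5 = 7
(~u ∧ (v ∧ w)) ∨ (u ∨ v) = 1 ∨ 7 = 7
u ∨ u = 7 ∨ 7 = 7
~(u ∨ u) = ~7 = 1
~v = ~5 = 3
~w = ~3 = 5
~v ∨ ~w = 3 ∨ 5 = 5
v → v = 5 → 5 = 8
v → u = 5 → 7 = 8
(v → v) → (v → u) = 8 → 8 = 8
(~v ∨ ~w) ∧ ((v → v) → (v → u)) = 5 ∧ 8 = 5
~(u ∨ u) ∧ ((~v ∨ ~w) ∧ ((v → v) → (v → u))) = 1 ∧ 5 = 1
((~u ∧ (v ∧ w)) ∨ (u ∨ v)) ∨ (~(u ∨ u) ∧ ((~v ∨ ~w) ∧ ((v → v) → (v → u)))) = 7 ∨ 1 = 7
~(((~u ∧ (v ∧ w)) ∨ (u ∨ v)) ∨ (~(u ∨ u) ∧ ((~v ∨ ~w) ∧ ((v → v) → (v → u))))) = ~7 = 1

1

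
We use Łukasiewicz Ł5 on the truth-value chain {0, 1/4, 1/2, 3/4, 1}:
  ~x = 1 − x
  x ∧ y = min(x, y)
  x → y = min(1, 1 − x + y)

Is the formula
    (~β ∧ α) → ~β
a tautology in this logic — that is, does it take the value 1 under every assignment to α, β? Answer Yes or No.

At α = 1, β = 3/4, for instance:
~β = ~3/4 = 1/4
~β ∧ α = 1/4 ∧ 1 = 1/4
(~β ∧ α) → ~β = 1/4 → 1/4 = 1
and checking the remaining 24 assignments likewise gives ≥ 1 in every case.

Yes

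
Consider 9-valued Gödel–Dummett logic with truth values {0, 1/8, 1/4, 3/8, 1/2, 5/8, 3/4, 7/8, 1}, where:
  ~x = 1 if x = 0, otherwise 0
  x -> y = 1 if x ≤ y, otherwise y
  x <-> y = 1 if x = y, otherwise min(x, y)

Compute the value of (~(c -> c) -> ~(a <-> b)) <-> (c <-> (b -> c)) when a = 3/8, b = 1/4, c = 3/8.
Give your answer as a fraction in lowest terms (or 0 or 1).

3/8

c -> c = 3/8 -> 3/8 = 1
~(c -> c) = ~1 = 0
a <-> b = 3/8 <-> 1/4 = 1/4
~(a <-> b) = ~1/4 = 0
~(c -> c) -> ~(a <-> b) = 0 -> 0 = 1
b -> c = 1/4 -> 3/8 = 1
c <-> (b -> c) = 3/8 <-> 1 = 3/8
(~(c -> c) -> ~(a <-> b)) <-> (c <-> (b -> c)) = 1 <-> 3/8 = 3/8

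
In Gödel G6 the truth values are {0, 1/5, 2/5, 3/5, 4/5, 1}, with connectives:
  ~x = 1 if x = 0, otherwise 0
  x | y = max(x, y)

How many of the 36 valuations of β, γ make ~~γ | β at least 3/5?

value 1: 31 assignments (counts)
value 4/5: 1 assignment (counts)
value 3/5: 1 assignment (counts)
value 2/5: 1 assignment
value 1/5: 1 assignment
value 0: 1 assignment
So 33 of the 36 assignments meet the threshold.

33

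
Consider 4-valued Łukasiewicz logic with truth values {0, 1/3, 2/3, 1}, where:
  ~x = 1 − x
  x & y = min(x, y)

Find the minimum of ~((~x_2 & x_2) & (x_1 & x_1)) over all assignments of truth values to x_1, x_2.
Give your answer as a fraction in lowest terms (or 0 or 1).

2/3

Take x_1 = 1/3, x_2 = 1/3:
~x_2 = ~1/3 = 2/3
~x_2 & x_2 = 2/3 & 1/3 = 1/3
x_1 & x_1 = 1/3 & 1/3 = 1/3
(~x_2 & x_2) & (x_1 & x_1) = 1/3 & 1/3 = 1/3
~((~x_2 & x_2) & (x_1 & x_1)) = ~1/3 = 2/3
No assignment yields a value below 2/3, so this is the minimum.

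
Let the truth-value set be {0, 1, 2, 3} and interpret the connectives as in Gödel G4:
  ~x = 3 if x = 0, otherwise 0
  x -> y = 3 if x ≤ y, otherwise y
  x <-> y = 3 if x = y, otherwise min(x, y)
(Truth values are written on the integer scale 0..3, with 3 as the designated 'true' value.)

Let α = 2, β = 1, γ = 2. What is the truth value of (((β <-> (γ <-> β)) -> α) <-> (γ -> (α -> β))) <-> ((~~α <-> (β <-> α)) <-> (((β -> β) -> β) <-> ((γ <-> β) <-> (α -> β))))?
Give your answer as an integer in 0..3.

γ <-> β = 2 <-> 1 = 1
β <-> (γ <-> β) = 1 <-> 1 = 3
(β <-> (γ <-> β)) -> α = 3 -> 2 = 2
α -> β = 2 -> 1 = 1
γ -> (α -> β) = 2 -> 1 = 1
((β <-> (γ <-> β)) -> α) <-> (γ -> (α -> β)) = 2 <-> 1 = 1
~α = ~2 = 0
~~α = ~0 = 3
β <-> α = 1 <-> 2 = 1
~~α <-> (β <-> α) = 3 <-> 1 = 1
β -> β = 1 -> 1 = 3
(β -> β) -> β = 3 -> 1 = 1
γ <-> β = 2 <-> 1 = 1
α -> β = 2 -> 1 = 1
(γ <-> β) <-> (α -> β) = 1 <-> 1 = 3
((β -> β) -> β) <-> ((γ <-> β) <-> (α -> β)) = 1 <-> 3 = 1
(~~α <-> (β <-> α)) <-> (((β -> β) -> β) <-> ((γ <-> β) <-> (α -> β))) = 1 <-> 1 = 3
(((β <-> (γ <-> β)) -> α) <-> (γ -> (α -> β))) <-> ((~~α <-> (β <-> α)) <-> (((β -> β) -> β) <-> ((γ <-> β) <-> (α -> β)))) = 1 <-> 3 = 1

1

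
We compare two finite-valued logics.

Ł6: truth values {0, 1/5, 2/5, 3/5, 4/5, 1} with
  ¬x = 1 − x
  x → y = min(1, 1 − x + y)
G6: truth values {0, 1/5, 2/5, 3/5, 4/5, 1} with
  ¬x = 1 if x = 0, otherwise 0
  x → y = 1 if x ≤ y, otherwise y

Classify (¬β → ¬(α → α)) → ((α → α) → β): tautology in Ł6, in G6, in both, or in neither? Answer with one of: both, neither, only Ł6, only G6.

only Ł6

In Ł6: every assignment gives 1 — tautology.
In G6: at α = 0, β = 1/5 the value is 1/5 — not a tautology.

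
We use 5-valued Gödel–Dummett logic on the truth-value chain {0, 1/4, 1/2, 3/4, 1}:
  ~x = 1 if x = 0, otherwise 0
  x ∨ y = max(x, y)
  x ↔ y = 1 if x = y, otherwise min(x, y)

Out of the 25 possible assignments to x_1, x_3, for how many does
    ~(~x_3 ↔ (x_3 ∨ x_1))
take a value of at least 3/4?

21

value 1: 21 assignments (counts)
value 0: 4 assignments
So 21 of the 25 assignments meet the threshold.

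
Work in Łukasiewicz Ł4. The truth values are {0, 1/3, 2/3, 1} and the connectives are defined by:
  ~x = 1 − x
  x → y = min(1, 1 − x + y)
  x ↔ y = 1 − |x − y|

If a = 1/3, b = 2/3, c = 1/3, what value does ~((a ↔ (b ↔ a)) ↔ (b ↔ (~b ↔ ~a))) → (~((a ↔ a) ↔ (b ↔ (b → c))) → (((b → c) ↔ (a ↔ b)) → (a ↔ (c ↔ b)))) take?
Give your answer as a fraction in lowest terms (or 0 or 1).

1

b ↔ a = 2/3 ↔ 1/3 = 2/3
a ↔ (b ↔ a) = 1/3 ↔ 2/3 = 2/3
~b = ~2/3 = 1/3
~a = ~1/3 = 2/3
~b ↔ ~a = 1/3 ↔ 2/3 = 2/3
b ↔ (~b ↔ ~a) = 2/3 ↔ 2/3 = 1
(a ↔ (b ↔ a)) ↔ (b ↔ (~b ↔ ~a)) = 2/3 ↔ 1 = 2/3
~((a ↔ (b ↔ a)) ↔ (b ↔ (~b ↔ ~a))) = ~2/3 = 1/3
a ↔ a = 1/3 ↔ 1/3 = 1
b → c = 2/3 → 1/3 = 2/3
b ↔ (b → c) = 2/3 ↔ 2/3 = 1
(a ↔ a) ↔ (b ↔ (b → c)) = 1 ↔ 1 = 1
~((a ↔ a) ↔ (b ↔ (b → c))) = ~1 = 0
b → c = 2/3 → 1/3 = 2/3
a ↔ b = 1/3 ↔ 2/3 = 2/3
(b → c) ↔ (a ↔ b) = 2/3 ↔ 2/3 = 1
c ↔ b = 1/3 ↔ 2/3 = 2/3
a ↔ (c ↔ b) = 1/3 ↔ 2/3 = 2/3
((b → c) ↔ (a ↔ b)) → (a ↔ (c ↔ b)) = 1 → 2/3 = 2/3
~((a ↔ a) ↔ (b ↔ (b → c))) → (((b → c) ↔ (a ↔ b)) → (a ↔ (c ↔ b))) = 0 → 2/3 = 1
~((a ↔ (b ↔ a)) ↔ (b ↔ (~b ↔ ~a))) → (~((a ↔ a) ↔ (b ↔ (b → c))) → (((b → c) ↔ (a ↔ b)) → (a ↔ (c ↔ b)))) = 1/3 → 1 = 1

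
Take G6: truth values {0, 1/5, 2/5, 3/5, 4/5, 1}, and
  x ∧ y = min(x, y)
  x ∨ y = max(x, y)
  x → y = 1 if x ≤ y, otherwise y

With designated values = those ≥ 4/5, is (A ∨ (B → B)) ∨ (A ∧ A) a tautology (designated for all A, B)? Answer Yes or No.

Yes

At A = 4/5, B = 3/5, for instance:
B → B = 3/5 → 3/5 = 1
A ∨ (B → B) = 4/5 ∨ 1 = 1
A ∧ A = 4/5 ∧ 4/5 = 4/5
(A ∨ (B → B)) ∨ (A ∧ A) = 1 ∨ 4/5 = 1
and checking the remaining 35 assignments likewise gives ≥ 4/5 in every case.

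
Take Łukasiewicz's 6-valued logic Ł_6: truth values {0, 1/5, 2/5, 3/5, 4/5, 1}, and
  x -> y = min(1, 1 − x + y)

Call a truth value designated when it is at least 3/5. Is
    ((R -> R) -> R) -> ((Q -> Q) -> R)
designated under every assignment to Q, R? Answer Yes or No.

Yes

At Q = 2/5, R = 0, for instance:
R -> R = 0 -> 0 = 1
(R -> R) -> R = 1 -> 0 = 0
Q -> Q = 2/5 -> 2/5 = 1
(Q -> Q) -> R = 1 -> 0 = 0
((R -> R) -> R) -> ((Q -> Q) -> R) = 0 -> 0 = 1
and checking the remaining 35 assignments likewise gives ≥ 3/5 in every case.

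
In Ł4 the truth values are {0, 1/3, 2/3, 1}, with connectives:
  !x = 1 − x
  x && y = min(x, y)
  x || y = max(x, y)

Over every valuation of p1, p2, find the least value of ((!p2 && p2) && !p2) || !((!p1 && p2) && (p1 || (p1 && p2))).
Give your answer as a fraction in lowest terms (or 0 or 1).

2/3

Take p1 = 1/3, p2 = 1/3:
!p2 = !1/3 = 2/3
!p2 && p2 = 2/3 && 1/3 = 1/3
!p2 = !1/3 = 2/3
(!p2 && p2) && !p2 = 1/3 && 2/3 = 1/3
!p1 = !1/3 = 2/3
!p1 && p2 = 2/3 && 1/3 = 1/3
p1 && p2 = 1/3 && 1/3 = 1/3
p1 || (p1 && p2) = 1/3 || 1/3 = 1/3
(!p1 && p2) && (p1 || (p1 && p2)) = 1/3 && 1/3 = 1/3
!((!p1 && p2) && (p1 || (p1 && p2))) = !1/3 = 2/3
((!p2 && p2) && !p2) || !((!p1 && p2) && (p1 || (p1 && p2))) = 1/3 || 2/3 = 2/3
No assignment yields a value below 2/3, so this is the minimum.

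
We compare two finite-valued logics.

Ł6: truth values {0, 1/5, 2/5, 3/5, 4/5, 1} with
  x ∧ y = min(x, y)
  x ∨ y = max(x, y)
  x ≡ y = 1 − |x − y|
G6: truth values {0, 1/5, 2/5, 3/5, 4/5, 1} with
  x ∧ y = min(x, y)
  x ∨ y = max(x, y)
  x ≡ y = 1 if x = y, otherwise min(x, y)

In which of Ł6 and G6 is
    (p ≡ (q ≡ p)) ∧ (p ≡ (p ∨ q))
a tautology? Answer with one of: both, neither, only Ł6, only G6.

In Ł6: at p = 0, q = 0 the value is 0 — not a tautology.
In G6: at p = 0, q = 0 the value is 0 — not a tautology.

neither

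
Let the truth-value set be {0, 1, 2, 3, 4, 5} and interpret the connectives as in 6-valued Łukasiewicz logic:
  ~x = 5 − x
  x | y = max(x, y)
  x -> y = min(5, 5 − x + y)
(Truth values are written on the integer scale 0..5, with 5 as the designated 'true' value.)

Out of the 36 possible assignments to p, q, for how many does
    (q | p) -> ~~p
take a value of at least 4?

value 5: 21 assignments (counts)
value 4: 5 assignments (counts)
value 3: 4 assignments
value 2: 3 assignments
value 1: 2 assignments
value 0: 1 assignment
So 26 of the 36 assignments meet the threshold.

26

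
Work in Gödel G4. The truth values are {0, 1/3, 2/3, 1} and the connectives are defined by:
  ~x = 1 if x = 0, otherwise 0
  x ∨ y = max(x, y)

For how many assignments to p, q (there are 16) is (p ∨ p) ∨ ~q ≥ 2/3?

p = 0, q = 0 ↦ 1  ≥
p = 0, q = 1/3 ↦ 0  <
p = 0, q = 2/3 ↦ 0  <
p = 0, q = 1 ↦ 0  <
p = 1/3, q = 0 ↦ 1  ≥
p = 1/3, q = 1/3 ↦ 1/3  <
p = 1/3, q = 2/3 ↦ 1/3  <
p = 1/3, q = 1 ↦ 1/3  <
p = 2/3, q = 0 ↦ 1  ≥
p = 2/3, q = 1/3 ↦ 2/3  ≥
p = 2/3, q = 2/3 ↦ 2/3  ≥
p = 2/3, q = 1 ↦ 2/3  ≥
p = 1, q = 0 ↦ 1  ≥
p = 1, q = 1/3 ↦ 1  ≥
p = 1, q = 2/3 ↦ 1  ≥
p = 1, q = 1 ↦ 1  ≥
So 10 of the 16 assignments meet the threshold.

10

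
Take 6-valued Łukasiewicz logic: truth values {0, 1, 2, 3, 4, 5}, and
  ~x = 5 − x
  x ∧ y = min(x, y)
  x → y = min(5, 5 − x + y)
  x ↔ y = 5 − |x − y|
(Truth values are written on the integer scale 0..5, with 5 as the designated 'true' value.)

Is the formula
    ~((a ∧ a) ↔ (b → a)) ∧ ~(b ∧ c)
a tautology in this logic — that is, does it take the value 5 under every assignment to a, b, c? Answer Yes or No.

No

Counterexample: take a = 0, b = 1, c = 0.
a ∧ a = 0 ∧ 0 = 0
b → a = 1 → 0 = 4
(a ∧ a) ↔ (b → a) = 0 ↔ 4 = 1
~((a ∧ a) ↔ (b → a)) = ~1 = 4
b ∧ c = 1 ∧ 0 = 0
~(b ∧ c) = ~0 = 5
~((a ∧ a) ↔ (b → a)) ∧ ~(b ∧ c) = 4 ∧ 5 = 4
This gives 4 ≠ 5.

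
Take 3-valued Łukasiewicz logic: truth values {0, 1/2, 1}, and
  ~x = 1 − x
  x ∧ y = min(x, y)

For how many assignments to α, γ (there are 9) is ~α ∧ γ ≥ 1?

α = 0, γ = 0 ↦ 0  <
α = 0, γ = 1/2 ↦ 1/2  <
α = 0, γ = 1 ↦ 1  ≥
α = 1/2, γ = 0 ↦ 0  <
α = 1/2, γ = 1/2 ↦ 1/2  <
α = 1/2, γ = 1 ↦ 1/2  <
α = 1, γ = 0 ↦ 0  <
α = 1, γ = 1/2 ↦ 0  <
α = 1, γ = 1 ↦ 0  <
So 1 of the 9 assignments meets the threshold.

1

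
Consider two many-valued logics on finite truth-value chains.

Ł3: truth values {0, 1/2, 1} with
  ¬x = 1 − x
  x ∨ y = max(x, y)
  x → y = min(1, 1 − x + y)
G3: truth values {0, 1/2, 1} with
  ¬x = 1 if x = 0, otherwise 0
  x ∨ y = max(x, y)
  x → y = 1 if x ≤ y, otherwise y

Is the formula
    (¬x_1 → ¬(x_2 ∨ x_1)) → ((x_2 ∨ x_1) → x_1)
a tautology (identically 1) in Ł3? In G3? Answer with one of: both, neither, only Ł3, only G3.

In Ł3: every assignment gives 1 — tautology.
In G3: at x_1 = 1/2, x_2 = 1 the value is 1/2 — not a tautology.

only Ł3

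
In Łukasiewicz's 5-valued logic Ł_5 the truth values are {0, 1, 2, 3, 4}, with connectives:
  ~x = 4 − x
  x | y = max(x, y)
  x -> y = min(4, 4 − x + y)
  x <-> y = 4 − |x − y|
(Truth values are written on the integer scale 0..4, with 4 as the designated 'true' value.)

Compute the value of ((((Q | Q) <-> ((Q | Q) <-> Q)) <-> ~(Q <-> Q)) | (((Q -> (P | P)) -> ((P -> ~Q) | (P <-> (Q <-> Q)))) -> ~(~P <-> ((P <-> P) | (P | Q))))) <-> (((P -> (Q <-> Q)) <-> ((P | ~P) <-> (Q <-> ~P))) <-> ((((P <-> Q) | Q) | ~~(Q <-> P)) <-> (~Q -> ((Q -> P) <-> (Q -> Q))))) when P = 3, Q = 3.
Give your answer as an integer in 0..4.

3

Q | Q = 3 | 3 = 3
Q | Q = 3 | 3 = 3
(Q | Q) <-> Q = 3 <-> 3 = 4
(Q | Q) <-> ((Q | Q) <-> Q) = 3 <-> 4 = 3
Q <-> Q = 3 <-> 3 = 4
~(Q <-> Q) = ~4 = 0
((Q | Q) <-> ((Q | Q) <-> Q)) <-> ~(Q <-> Q) = 3 <-> 0 = 1
P | P = 3 | 3 = 3
Q -> (P | P) = 3 -> 3 = 4
~Q = ~3 = 1
P -> ~Q = 3 -> 1 = 2
Q <-> Q = 3 <-> 3 = 4
P <-> (Q <-> Q) = 3 <-> 4 = 3
(P -> ~Q) | (P <-> (Q <-> Q)) = 2 | 3 = 3
(Q -> (P | P)) -> ((P -> ~Q) | (P <-> (Q <-> Q))) = 4 -> 3 = 3
~P = ~3 = 1
P <-> P = 3 <-> 3 = 4
P | Q = 3 | 3 = 3
(P <-> P) | (P | Q) = 4 | 3 = 4
~P <-> ((P <-> P) | (P | Q)) = 1 <-> 4 = 1
~(~P <-> ((P <-> P) | (P | Q))) = ~1 = 3
((Q -> (P | P)) -> ((P -> ~Q) | (P <-> (Q <-> Q)))) -> ~(~P <-> ((P <-> P) | (P | Q))) = 3 -> 3 = 4
(((Q | Q) <-> ((Q | Q) <-> Q)) <-> ~(Q <-> Q)) | (((Q -> (P | P)) -> ((P -> ~Q) | (P <-> (Q <-> Q)))) -> ~(~P <-> ((P <-> P) | (P | Q)))) = 1 | 4 = 4
Q <-> Q = 3 <-> 3 = 4
P -> (Q <-> Q) = 3 -> 4 = 4
~P = ~3 = 1
P | ~P = 3 | 1 = 3
~P = ~3 = 1
Q <-> ~P = 3 <-> 1 = 2
(P | ~P) <-> (Q <-> ~P) = 3 <-> 2 = 3
(P -> (Q <-> Q)) <-> ((P | ~P) <-> (Q <-> ~P)) = 4 <-> 3 = 3
P <-> Q = 3 <-> 3 = 4
(P <-> Q) | Q = 4 | 3 = 4
Q <-> P = 3 <-> 3 = 4
~(Q <-> P) = ~4 = 0
~~(Q <-> P) = ~0 = 4
((P <-> Q) | Q) | ~~(Q <-> P) = 4 | 4 = 4
~Q = ~3 = 1
Q -> P = 3 -> 3 = 4
Q -> Q = 3 -> 3 = 4
(Q -> P) <-> (Q -> Q) = 4 <-> 4 = 4
~Q -> ((Q -> P) <-> (Q -> Q)) = 1 -> 4 = 4
(((P <-> Q) | Q) | ~~(Q <-> P)) <-> (~Q -> ((Q -> P) <-> (Q -> Q))) = 4 <-> 4 = 4
((P -> (Q <-> Q)) <-> ((P | ~P) <-> (Q <-> ~P))) <-> ((((P <-> Q) | Q) | ~~(Q <-> P)) <-> (~Q -> ((Q -> P) <-> (Q -> Q)))) = 3 <-> 4 = 3
((((Q | Q) <-> ((Q | Q) <-> Q)) <-> ~(Q <-> Q)) | (((Q -> (P | P)) -> ((P -> ~Q) | (P <-> (Q <-> Q)))) -> ~(~P <-> ((P <-> P) | (P | Q))))) <-> (((P -> (Q <-> Q)) <-> ((P | ~P) <-> (Q <-> ~P))) <-> ((((P <-> Q) | Q) | ~~(Q <-> P)) <-> (~Q -> ((Q -> P) <-> (Q -> Q))))) = 4 <-> 3 = 3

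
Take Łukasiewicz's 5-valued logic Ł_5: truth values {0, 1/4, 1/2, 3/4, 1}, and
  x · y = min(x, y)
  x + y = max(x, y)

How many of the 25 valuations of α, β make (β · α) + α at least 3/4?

value 1: 5 assignments (counts)
value 3/4: 5 assignments (counts)
value 1/2: 5 assignments
value 1/4: 5 assignments
value 0: 5 assignments
So 10 of the 25 assignments meet the threshold.

10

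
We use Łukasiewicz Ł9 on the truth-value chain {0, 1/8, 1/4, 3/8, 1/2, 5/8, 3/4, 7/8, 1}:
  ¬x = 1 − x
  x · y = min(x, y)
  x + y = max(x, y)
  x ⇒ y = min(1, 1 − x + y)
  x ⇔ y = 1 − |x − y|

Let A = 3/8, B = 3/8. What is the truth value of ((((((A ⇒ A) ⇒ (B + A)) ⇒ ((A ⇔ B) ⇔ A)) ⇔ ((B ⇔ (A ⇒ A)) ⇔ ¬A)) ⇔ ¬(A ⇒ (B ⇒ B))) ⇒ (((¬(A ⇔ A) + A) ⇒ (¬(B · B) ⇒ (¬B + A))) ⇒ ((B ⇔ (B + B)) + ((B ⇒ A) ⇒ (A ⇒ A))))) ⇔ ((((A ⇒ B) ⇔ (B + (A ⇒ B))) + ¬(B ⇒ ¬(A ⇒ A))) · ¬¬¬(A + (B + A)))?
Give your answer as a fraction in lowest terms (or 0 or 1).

A ⇒ A = 3/8 ⇒ 3/8 = 1
B + A = 3/8 + 3/8 = 3/8
(A ⇒ A) ⇒ (B + A) = 1 ⇒ 3/8 = 3/8
A ⇔ B = 3/8 ⇔ 3/8 = 1
(A ⇔ B) ⇔ A = 1 ⇔ 3/8 = 3/8
((A ⇒ A) ⇒ (B + A)) ⇒ ((A ⇔ B) ⇔ A) = 3/8 ⇒ 3/8 = 1
A ⇒ A = 3/8 ⇒ 3/8 = 1
B ⇔ (A ⇒ A) = 3/8 ⇔ 1 = 3/8
¬A = ¬3/8 = 5/8
(B ⇔ (A ⇒ A)) ⇔ ¬A = 3/8 ⇔ 5/8 = 3/4
(((A ⇒ A) ⇒ (B + A)) ⇒ ((A ⇔ B) ⇔ A)) ⇔ ((B ⇔ (A ⇒ A)) ⇔ ¬A) = 1 ⇔ 3/4 = 3/4
B ⇒ B = 3/8 ⇒ 3/8 = 1
A ⇒ (B ⇒ B) = 3/8 ⇒ 1 = 1
¬(A ⇒ (B ⇒ B)) = ¬1 = 0
((((A ⇒ A) ⇒ (B + A)) ⇒ ((A ⇔ B) ⇔ A)) ⇔ ((B ⇔ (A ⇒ A)) ⇔ ¬A)) ⇔ ¬(A ⇒ (B ⇒ B)) = 3/4 ⇔ 0 = 1/4
A ⇔ A = 3/8 ⇔ 3/8 = 1
¬(A ⇔ A) = ¬1 = 0
¬(A ⇔ A) + A = 0 + 3/8 = 3/8
B · B = 3/8 · 3/8 = 3/8
¬(B · B) = ¬3/8 = 5/8
¬B = ¬3/8 = 5/8
¬B + A = 5/8 + 3/8 = 5/8
¬(B · B) ⇒ (¬B + A) = 5/8 ⇒ 5/8 = 1
(¬(A ⇔ A) + A) ⇒ (¬(B · B) ⇒ (¬B + A)) = 3/8 ⇒ 1 = 1
B + B = 3/8 + 3/8 = 3/8
B ⇔ (B + B) = 3/8 ⇔ 3/8 = 1
B ⇒ A = 3/8 ⇒ 3/8 = 1
A ⇒ A = 3/8 ⇒ 3/8 = 1
(B ⇒ A) ⇒ (A ⇒ A) = 1 ⇒ 1 = 1
(B ⇔ (B + B)) + ((B ⇒ A) ⇒ (A ⇒ A)) = 1 + 1 = 1
((¬(A ⇔ A) + A) ⇒ (¬(B · B) ⇒ (¬B + A))) ⇒ ((B ⇔ (B + B)) + ((B ⇒ A) ⇒ (A ⇒ A))) = 1 ⇒ 1 = 1
(((((A ⇒ A) ⇒ (B + A)) ⇒ ((A ⇔ B) ⇔ A)) ⇔ ((B ⇔ (A ⇒ A)) ⇔ ¬A)) ⇔ ¬(A ⇒ (B ⇒ B))) ⇒ (((¬(A ⇔ A) + A) ⇒ (¬(B · B) ⇒ (¬B + A))) ⇒ ((B ⇔ (B + B)) + ((B ⇒ A) ⇒ (A ⇒ A)))) = 1/4 ⇒ 1 = 1
A ⇒ B = 3/8 ⇒ 3/8 = 1
A ⇒ B = 3/8 ⇒ 3/8 = 1
B + (A ⇒ B) = 3/8 + 1 = 1
(A ⇒ B) ⇔ (B + (A ⇒ B)) = 1 ⇔ 1 = 1
A ⇒ A = 3/8 ⇒ 3/8 = 1
¬(A ⇒ A) = ¬1 = 0
B ⇒ ¬(A ⇒ A) = 3/8 ⇒ 0 = 5/8
¬(B ⇒ ¬(A ⇒ A)) = ¬5/8 = 3/8
((A ⇒ B) ⇔ (B + (A ⇒ B))) + ¬(B ⇒ ¬(A ⇒ A)) = 1 + 3/8 = 1
B + A = 3/8 + 3/8 = 3/8
A + (B + A) = 3/8 + 3/8 = 3/8
¬(A + (B + A)) = ¬3/8 = 5/8
¬¬(A + (B + A)) = ¬5/8 = 3/8
¬¬¬(A + (B + A)) = ¬3/8 = 5/8
(((A ⇒ B) ⇔ (B + (A ⇒ B))) + ¬(B ⇒ ¬(A ⇒ A))) · ¬¬¬(A + (B + A)) = 1 · 5/8 = 5/8
((((((A ⇒ A) ⇒ (B + A)) ⇒ ((A ⇔ B) ⇔ A)) ⇔ ((B ⇔ (A ⇒ A)) ⇔ ¬A)) ⇔ ¬(A ⇒ (B ⇒ B))) ⇒ (((¬(A ⇔ A) + A) ⇒ (¬(B · B) ⇒ (¬B + A))) ⇒ ((B ⇔ (B + B)) + ((B ⇒ A) ⇒ (A ⇒ A))))) ⇔ ((((A ⇒ B) ⇔ (B + (A ⇒ B))) + ¬(B ⇒ ¬(A ⇒ A))) · ¬¬¬(A + (B + A))) = 1 ⇔ 5/8 = 5/8

5/8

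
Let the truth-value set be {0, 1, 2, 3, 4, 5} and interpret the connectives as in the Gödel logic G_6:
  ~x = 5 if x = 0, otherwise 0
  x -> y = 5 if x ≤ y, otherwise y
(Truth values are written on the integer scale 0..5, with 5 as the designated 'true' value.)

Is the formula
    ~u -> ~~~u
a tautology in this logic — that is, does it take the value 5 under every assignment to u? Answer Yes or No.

Yes

u = 0 ↦ 5
u = 1 ↦ 5
u = 2 ↦ 5
u = 3 ↦ 5
u = 4 ↦ 5
u = 5 ↦ 5
Every assignment gives a value ≥ 5.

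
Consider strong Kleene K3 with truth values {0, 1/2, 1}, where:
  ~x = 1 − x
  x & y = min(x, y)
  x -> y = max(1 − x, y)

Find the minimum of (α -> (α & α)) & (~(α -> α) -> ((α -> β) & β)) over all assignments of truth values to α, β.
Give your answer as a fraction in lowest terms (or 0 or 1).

Take α = 1/2, β = 0:
α & α = 1/2 & 1/2 = 1/2
α -> (α & α) = 1/2 -> 1/2 = 1/2
α -> α = 1/2 -> 1/2 = 1/2
~(α -> α) = ~1/2 = 1/2
α -> β = 1/2 -> 0 = 1/2
(α -> β) & β = 1/2 & 0 = 0
~(α -> α) -> ((α -> β) & β) = 1/2 -> 0 = 1/2
(α -> (α & α)) & (~(α -> α) -> ((α -> β) & β)) = 1/2 & 1/2 = 1/2
No assignment yields a value below 1/2, so this is the minimum.

1/2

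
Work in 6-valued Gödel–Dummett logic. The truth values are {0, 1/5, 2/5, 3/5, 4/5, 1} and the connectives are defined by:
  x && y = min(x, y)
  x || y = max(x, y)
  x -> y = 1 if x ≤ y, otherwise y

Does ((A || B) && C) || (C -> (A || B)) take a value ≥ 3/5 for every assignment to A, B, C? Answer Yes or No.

No

Counterexample: take A = 0, B = 0, C = 1/5.
A || B = 0 || 0 = 0
(A || B) && C = 0 && 1/5 = 0
A || B = 0 || 0 = 0
C -> (A || B) = 1/5 -> 0 = 0
((A || B) && C) || (C -> (A || B)) = 0 || 0 = 0
This gives 0, which is below 3/5.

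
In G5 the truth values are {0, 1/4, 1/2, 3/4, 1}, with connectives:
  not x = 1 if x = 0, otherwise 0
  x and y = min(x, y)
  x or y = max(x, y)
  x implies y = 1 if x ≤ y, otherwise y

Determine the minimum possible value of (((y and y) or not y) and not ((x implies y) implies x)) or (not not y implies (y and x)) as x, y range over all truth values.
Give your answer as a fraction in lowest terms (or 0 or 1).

Take x = 0, y = 1/4:
y and y = 1/4 and 1/4 = 1/4
not y = not 1/4 = 0
(y and y) or not y = 1/4 or 0 = 1/4
x implies y = 0 implies 1/4 = 1
(x implies y) implies x = 1 implies 0 = 0
not ((x implies y) implies x) = not 0 = 1
((y and y) or not y) and not ((x implies y) implies x) = 1/4 and 1 = 1/4
not y = not 1/4 = 0
not not y = not 0 = 1
y and x = 1/4 and 0 = 0
not not y implies (y and x) = 1 implies 0 = 0
(((y and y) or not y) and not ((x implies y) implies x)) or (not not y implies (y and x)) = 1/4 or 0 = 1/4
No assignment yields a value below 1/4, so this is the minimum.

1/4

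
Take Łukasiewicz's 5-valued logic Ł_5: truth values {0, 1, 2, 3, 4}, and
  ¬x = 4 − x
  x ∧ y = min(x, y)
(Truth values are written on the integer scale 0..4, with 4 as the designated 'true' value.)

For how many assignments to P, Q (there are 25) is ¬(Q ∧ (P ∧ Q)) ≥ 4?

value 4: 9 assignments (counts)
value 3: 7 assignments
value 2: 5 assignments
value 1: 3 assignments
value 0: 1 assignment
So 9 of the 25 assignments meet the threshold.

9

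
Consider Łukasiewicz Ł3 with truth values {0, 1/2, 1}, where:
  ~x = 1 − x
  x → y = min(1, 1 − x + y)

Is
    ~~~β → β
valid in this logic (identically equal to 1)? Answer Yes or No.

No

Counterexample: take β = 0.
~β = ~0 = 1
~~β = ~1 = 0
~~~β = ~0 = 1
~~~β → β = 1 → 0 = 0
This gives 0 ≠ 1.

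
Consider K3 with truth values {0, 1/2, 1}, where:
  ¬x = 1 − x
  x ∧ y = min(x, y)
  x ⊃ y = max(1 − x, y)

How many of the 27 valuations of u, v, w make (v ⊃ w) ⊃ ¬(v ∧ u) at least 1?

17

value 1: 17 assignments (counts)
value 1/2: 9 assignments
value 0: 1 assignment
So 17 of the 27 assignments meet the threshold.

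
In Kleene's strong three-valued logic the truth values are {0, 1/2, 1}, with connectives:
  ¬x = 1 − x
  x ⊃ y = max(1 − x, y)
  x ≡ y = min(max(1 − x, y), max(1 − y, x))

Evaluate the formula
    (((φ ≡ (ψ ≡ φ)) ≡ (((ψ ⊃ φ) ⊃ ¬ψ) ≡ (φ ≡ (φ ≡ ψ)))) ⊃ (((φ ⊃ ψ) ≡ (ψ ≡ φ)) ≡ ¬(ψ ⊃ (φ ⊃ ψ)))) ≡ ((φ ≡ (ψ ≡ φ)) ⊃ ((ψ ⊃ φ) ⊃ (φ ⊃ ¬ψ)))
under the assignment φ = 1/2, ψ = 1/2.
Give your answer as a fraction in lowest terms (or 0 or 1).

ψ ≡ φ = 1/2 ≡ 1/2 = 1/2
φ ≡ (ψ ≡ φ) = 1/2 ≡ 1/2 = 1/2
ψ ⊃ φ = 1/2 ⊃ 1/2 = 1/2
¬ψ = ¬1/2 = 1/2
(ψ ⊃ φ) ⊃ ¬ψ = 1/2 ⊃ 1/2 = 1/2
φ ≡ ψ = 1/2 ≡ 1/2 = 1/2
φ ≡ (φ ≡ ψ) = 1/2 ≡ 1/2 = 1/2
((ψ ⊃ φ) ⊃ ¬ψ) ≡ (φ ≡ (φ ≡ ψ)) = 1/2 ≡ 1/2 = 1/2
(φ ≡ (ψ ≡ φ)) ≡ (((ψ ⊃ φ) ⊃ ¬ψ) ≡ (φ ≡ (φ ≡ ψ))) = 1/2 ≡ 1/2 = 1/2
φ ⊃ ψ = 1/2 ⊃ 1/2 = 1/2
ψ ≡ φ = 1/2 ≡ 1/2 = 1/2
(φ ⊃ ψ) ≡ (ψ ≡ φ) = 1/2 ≡ 1/2 = 1/2
φ ⊃ ψ = 1/2 ⊃ 1/2 = 1/2
ψ ⊃ (φ ⊃ ψ) = 1/2 ⊃ 1/2 = 1/2
¬(ψ ⊃ (φ ⊃ ψ)) = ¬1/2 = 1/2
((φ ⊃ ψ) ≡ (ψ ≡ φ)) ≡ ¬(ψ ⊃ (φ ⊃ ψ)) = 1/2 ≡ 1/2 = 1/2
((φ ≡ (ψ ≡ φ)) ≡ (((ψ ⊃ φ) ⊃ ¬ψ) ≡ (φ ≡ (φ ≡ ψ)))) ⊃ (((φ ⊃ ψ) ≡ (ψ ≡ φ)) ≡ ¬(ψ ⊃ (φ ⊃ ψ))) = 1/2 ⊃ 1/2 = 1/2
ψ ≡ φ = 1/2 ≡ 1/2 = 1/2
φ ≡ (ψ ≡ φ) = 1/2 ≡ 1/2 = 1/2
ψ ⊃ φ = 1/2 ⊃ 1/2 = 1/2
¬ψ = ¬1/2 = 1/2
φ ⊃ ¬ψ = 1/2 ⊃ 1/2 = 1/2
(ψ ⊃ φ) ⊃ (φ ⊃ ¬ψ) = 1/2 ⊃ 1/2 = 1/2
(φ ≡ (ψ ≡ φ)) ⊃ ((ψ ⊃ φ) ⊃ (φ ⊃ ¬ψ)) = 1/2 ⊃ 1/2 = 1/2
(((φ ≡ (ψ ≡ φ)) ≡ (((ψ ⊃ φ) ⊃ ¬ψ) ≡ (φ ≡ (φ ≡ ψ)))) ⊃ (((φ ⊃ ψ) ≡ (ψ ≡ φ)) ≡ ¬(ψ ⊃ (φ ⊃ ψ)))) ≡ ((φ ≡ (ψ ≡ φ)) ⊃ ((ψ ⊃ φ) ⊃ (φ ⊃ ¬ψ))) = 1/2 ≡ 1/2 = 1/2

1/2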